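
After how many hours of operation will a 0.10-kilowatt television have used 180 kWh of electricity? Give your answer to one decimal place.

1800.0 h

Hours = 180 kWh ÷ 0.1 kW = 1800.0 h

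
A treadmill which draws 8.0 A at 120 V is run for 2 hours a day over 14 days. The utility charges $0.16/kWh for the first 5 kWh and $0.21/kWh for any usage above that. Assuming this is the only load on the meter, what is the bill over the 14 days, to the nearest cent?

$5.39

Power = 8.0 A × 120 V = 960 W = 0.96 kW
Runtime = 2 h/day × 14 days = 28 h
Energy = 0.96 kW × 28 h = 26.88 kWh
Tier 1 (0–5 kWh): 5 × $0.16 = $0.8
Above 5 kWh: 21.88 × $0.21 = $4.5948
Bill = $5.39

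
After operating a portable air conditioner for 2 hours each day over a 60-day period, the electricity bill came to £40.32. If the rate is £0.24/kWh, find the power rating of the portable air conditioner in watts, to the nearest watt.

1400 W

Energy = £40.32 ÷ £0.24/kWh = 168 kWh
Runtime = 2 h/day × 60 days = 120 h
Power = 168 kWh ÷ 120 h = 1.4 kW = 1400 W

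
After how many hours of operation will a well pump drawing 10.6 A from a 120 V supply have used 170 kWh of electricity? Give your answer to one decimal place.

Power = 10.6 A × 120 V = 1272 W = 1.272 kW
Hours = 170 kWh ÷ 1.272 kW = 133.6 h

133.6 h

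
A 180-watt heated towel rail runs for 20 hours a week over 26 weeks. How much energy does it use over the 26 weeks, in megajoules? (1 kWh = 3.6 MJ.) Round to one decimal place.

Runtime = 20 h/week × 26 weeks = 520 h
Energy = 0.18 kW × 520 h = 93.6 kWh
= 93.6 × 3.6 MJ = 337.0 MJ

337.0 MJ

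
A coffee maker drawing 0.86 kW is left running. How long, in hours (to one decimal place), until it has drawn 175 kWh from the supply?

203.5 h

Hours = 175 kWh ÷ 0.86 kW = 203.5 h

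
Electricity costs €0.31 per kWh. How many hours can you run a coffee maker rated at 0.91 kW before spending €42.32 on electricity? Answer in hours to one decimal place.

Energy available = €42.32 ÷ €0.31/kWh = 136.5161 kWh
Hours = 136.5161 kWh ÷ 0.91 kW = 150.0 h

150.0 h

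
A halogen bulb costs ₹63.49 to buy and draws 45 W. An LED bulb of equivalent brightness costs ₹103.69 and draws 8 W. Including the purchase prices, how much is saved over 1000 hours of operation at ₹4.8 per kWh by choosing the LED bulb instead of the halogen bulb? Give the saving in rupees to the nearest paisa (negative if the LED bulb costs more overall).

₹137.40

halogen bulb: ₹63.49 + (45/1000) kW × 1000 h × ₹4.8 = ₹63.49 + ₹216 = ₹279.49
LED bulb: ₹103.69 + (8/1000) kW × 1000 h × ₹4.8 = ₹103.69 + ₹38.4 = ₹142.09
Saving = ₹279.49 − ₹142.09 = ₹137.4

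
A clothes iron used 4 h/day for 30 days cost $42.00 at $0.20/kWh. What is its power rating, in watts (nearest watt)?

Energy = $42.00 ÷ $0.20/kWh = 210 kWh
Runtime = 4 h/day × 30 days = 120 h
Power = 210 kWh ÷ 120 h = 1.75 kW = 1750 W

1750 W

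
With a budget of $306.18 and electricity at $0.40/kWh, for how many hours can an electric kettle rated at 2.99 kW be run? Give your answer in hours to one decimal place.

Energy available = $306.18 ÷ $0.40/kWh = 765.45 kWh
Hours = 765.45 kWh ÷ 2.99 kW = 256.0 h

256.0 h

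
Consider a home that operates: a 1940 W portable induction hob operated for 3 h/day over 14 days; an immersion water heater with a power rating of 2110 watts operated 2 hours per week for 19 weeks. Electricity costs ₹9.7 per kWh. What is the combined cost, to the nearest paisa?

portable induction hob: Runtime = 3 h/day × 14 days = 42 h
portable induction hob: 1.94 kW × 42 h = 81.48 kWh
immersion water heater: Runtime = 2 h/week × 19 weeks = 38 h
immersion water heater: 2.11 kW × 38 h = 80.18 kWh
Total energy = 161.66 kWh
Cost = 161.66 × ₹9.7 = ₹1568.10

₹1568.10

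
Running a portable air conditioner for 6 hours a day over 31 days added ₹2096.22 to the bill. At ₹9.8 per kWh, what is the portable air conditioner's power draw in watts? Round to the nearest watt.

Energy = ₹2096.22 ÷ ₹9.8/kWh = 213.9 kWh
Runtime = 6 h/day × 31 days = 186 h
Power = 213.9 kWh ÷ 186 h = 1.15 kW = 1150 W

1150 W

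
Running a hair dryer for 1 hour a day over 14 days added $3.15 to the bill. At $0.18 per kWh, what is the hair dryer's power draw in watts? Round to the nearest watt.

Energy = $3.15 ÷ $0.18/kWh = 17.5 kWh
Runtime = 1 h/day × 14 days = 14 h
Power = 17.5 kWh ÷ 14 h = 1.25 kW = 1250 W

1250 W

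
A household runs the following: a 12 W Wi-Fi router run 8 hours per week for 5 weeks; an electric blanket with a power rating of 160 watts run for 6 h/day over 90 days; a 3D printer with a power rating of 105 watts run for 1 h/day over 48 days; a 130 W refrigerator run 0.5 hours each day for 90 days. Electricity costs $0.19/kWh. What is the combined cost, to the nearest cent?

$18.58

Wi-Fi router: Runtime = 8 h/week × 5 weeks = 40 h
Wi-Fi router: 0.012 kW × 40 h = 0.48 kWh
electric blanket: Runtime = 6 h/day × 90 days = 540 h
electric blanket: 0.16 kW × 540 h = 86.4 kWh
3D printer: Runtime = 1 h/day × 48 days = 48 h
3D printer: 0.105 kW × 48 h = 5.04 kWh
refrigerator: Runtime = 0.5 h/day × 90 days = 45 h
refrigerator: 0.13 kW × 45 h = 5.85 kWh
Total energy = 97.77 kWh
Cost = 97.77 × $0.19 = $18.58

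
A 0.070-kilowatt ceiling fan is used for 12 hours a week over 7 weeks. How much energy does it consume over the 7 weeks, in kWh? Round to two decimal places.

5.88 kWh

Runtime = 12 h/week × 7 weeks = 84 h
Energy = 0.07 kW × 84 h = 5.88 kWh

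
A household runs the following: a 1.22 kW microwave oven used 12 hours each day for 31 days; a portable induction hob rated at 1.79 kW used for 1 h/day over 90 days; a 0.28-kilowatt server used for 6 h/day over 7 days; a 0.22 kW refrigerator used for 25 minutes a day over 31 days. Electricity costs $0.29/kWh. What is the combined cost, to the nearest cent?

$182.57

microwave oven: Runtime = 12 h/day × 31 days = 372 h
microwave oven: 1.22 kW × 372 h = 453.84 kWh
portable induction hob: Runtime = 1 h/day × 90 days = 90 h
portable induction hob: 1.79 kW × 90 h = 161.1 kWh
server: Runtime = 6 h/day × 7 days = 42 h
server: 0.28 kW × 42 h = 11.76 kWh
refrigerator: Runtime = 25 min × 31 = 775 min = 12.916666… h
refrigerator: 0.22 kW × 12.916666… h = 2.841666… kWh
Total energy = 629.541666… kWh
Cost = 629.541666… × $0.29 = $182.57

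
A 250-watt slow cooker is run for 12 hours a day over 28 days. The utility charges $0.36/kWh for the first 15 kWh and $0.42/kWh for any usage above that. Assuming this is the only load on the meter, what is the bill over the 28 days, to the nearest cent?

$34.38

Runtime = 12 h/day × 28 days = 336 h
Energy = 0.25 kW × 336 h = 84 kWh
Tier 1 (0–15 kWh): 15 × $0.36 = $5.4
Above 15 kWh: 69 × $0.42 = $28.98
Bill = $34.38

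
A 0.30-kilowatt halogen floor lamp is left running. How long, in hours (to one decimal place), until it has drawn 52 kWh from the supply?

173.3 h

Hours = 52 kWh ÷ 0.3 kW = 173.3 h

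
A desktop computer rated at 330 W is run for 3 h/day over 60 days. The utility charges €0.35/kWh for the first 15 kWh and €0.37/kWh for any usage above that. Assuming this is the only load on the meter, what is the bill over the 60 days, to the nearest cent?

€21.68

Runtime = 3 h/day × 60 days = 180 h
Energy = 0.33 kW × 180 h = 59.4 kWh
Tier 1 (0–15 kWh): 15 × €0.35 = €5.25
Above 15 kWh: 44.4 × €0.37 = €16.428
Bill = €21.68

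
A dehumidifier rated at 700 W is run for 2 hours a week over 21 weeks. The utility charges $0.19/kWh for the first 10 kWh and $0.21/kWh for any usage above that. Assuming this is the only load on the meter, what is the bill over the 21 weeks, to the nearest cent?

$5.97

Runtime = 2 h/week × 21 weeks = 42 h
Energy = 0.7 kW × 42 h = 29.4 kWh
Tier 1 (0–10 kWh): 10 × $0.19 = $1.9
Above 10 kWh: 19.4 × $0.21 = $4.074
Bill = $5.97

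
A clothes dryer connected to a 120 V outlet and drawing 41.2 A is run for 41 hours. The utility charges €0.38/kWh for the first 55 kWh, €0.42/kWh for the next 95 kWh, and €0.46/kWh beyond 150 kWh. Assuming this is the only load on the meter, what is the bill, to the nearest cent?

Power = 41.2 A × 120 V = 4944 W = 4.944 kW
Energy = 4.944 kW × 41 h = 202.704 kWh
Tier 1 (0–55 kWh): 55 × €0.38 = €20.9
Tier 2 (55–150 kWh): 95 × €0.42 = €39.9
Above 150 kWh: 52.704 × €0.46 = €24.24384
Bill = €85.04

€85.04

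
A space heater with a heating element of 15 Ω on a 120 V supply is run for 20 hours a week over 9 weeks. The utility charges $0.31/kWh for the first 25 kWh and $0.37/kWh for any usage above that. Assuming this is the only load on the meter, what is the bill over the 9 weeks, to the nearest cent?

$62.44

Power = V²/R = 120²/15 = 960 W = 0.96 kW
Runtime = 20 h/week × 9 weeks = 180 h
Energy = 0.96 kW × 180 h = 172.8 kWh
Tier 1 (0–25 kWh): 25 × $0.31 = $7.75
Above 25 kWh: 147.8 × $0.37 = $54.686
Bill = $62.44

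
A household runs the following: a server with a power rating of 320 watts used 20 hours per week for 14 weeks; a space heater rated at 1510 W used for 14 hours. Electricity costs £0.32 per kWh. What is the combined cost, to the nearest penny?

server: Runtime = 20 h/week × 14 weeks = 280 h
server: 0.32 kW × 280 h = 89.6 kWh
space heater: 1.51 kW × 14 h = 21.14 kWh
Total energy = 110.74 kWh
Cost = 110.74 × £0.32 = £35.44

£35.44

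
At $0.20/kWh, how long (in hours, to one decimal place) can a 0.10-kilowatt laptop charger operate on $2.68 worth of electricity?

134.0 h

Energy available = $2.68 ÷ $0.20/kWh = 13.4 kWh
Hours = 13.4 kWh ÷ 0.1 kW = 134.0 h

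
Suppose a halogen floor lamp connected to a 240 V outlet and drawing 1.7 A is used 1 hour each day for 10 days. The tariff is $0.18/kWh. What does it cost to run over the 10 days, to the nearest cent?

$0.73

Power = 1.7 A × 240 V = 408 W = 0.408 kW
Runtime = 1 h/day × 10 days = 10 h
Energy = 0.408 kW × 10 h = 4.08 kWh
Cost = 4.08 kWh × $0.18/kWh = $0.73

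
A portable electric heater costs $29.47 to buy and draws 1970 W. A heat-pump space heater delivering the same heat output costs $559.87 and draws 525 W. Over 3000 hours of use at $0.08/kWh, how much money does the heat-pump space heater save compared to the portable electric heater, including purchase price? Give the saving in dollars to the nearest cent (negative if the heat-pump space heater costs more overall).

portable electric heater: $29.47 + (1970/1000) kW × 3000 h × $0.08 = $29.47 + $472.8 = $502.27
heat-pump space heater: $559.87 + (525/1000) kW × 3000 h × $0.08 = $559.87 + $126 = $685.87
Saving = $502.27 − $685.87 = −$183.6

-$183.60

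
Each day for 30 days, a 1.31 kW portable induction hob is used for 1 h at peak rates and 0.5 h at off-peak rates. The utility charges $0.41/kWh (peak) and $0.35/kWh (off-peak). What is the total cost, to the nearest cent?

$22.99

Peak energy = 1.31 kW × 1 h × 30 = 39.3 kWh
Off-peak energy = 1.31 kW × 0.5 h × 30 = 19.65 kWh
Cost = 39.3 × $0.41 + 19.65 × $0.35 = $16.113 + $6.8775 = $22.99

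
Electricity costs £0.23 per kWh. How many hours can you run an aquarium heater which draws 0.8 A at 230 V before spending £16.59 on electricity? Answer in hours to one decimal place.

Power = 0.8 A × 230 V = 184 W = 0.184 kW
Energy available = £16.59 ÷ £0.23/kWh = 72.1304 kWh
Hours = 72.1304 kWh ÷ 0.184 kW = 392.0 h

392.0 h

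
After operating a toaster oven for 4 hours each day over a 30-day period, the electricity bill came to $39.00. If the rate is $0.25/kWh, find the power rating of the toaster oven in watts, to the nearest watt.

Energy = $39.00 ÷ $0.25/kWh = 156 kWh
Runtime = 4 h/day × 30 days = 120 h
Power = 156 kWh ÷ 120 h = 1.3 kW = 1300 W

1300 W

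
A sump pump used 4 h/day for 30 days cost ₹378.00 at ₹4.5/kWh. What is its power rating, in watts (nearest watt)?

700 W

Energy = ₹378.00 ÷ ₹4.5/kWh = 84 kWh
Runtime = 4 h/day × 30 days = 120 h
Power = 84 kWh ÷ 120 h = 0.7 kW = 700 W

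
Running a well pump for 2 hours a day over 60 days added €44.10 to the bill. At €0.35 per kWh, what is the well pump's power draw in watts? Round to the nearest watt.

1050 W

Energy = €44.10 ÷ €0.35/kWh = 126 kWh
Runtime = 2 h/day × 60 days = 120 h
Power = 126 kWh ÷ 120 h = 1.05 kW = 1050 W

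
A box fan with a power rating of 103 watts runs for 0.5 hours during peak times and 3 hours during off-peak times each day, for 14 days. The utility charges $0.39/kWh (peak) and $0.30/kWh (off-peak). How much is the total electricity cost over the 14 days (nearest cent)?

$1.58

Peak energy = 0.103 kW × 0.5 h × 14 = 0.721 kWh
Off-peak energy = 0.103 kW × 3 h × 14 = 4.326 kWh
Cost = 0.721 × $0.39 + 4.326 × $0.30 = $0.28119 + $1.2978 = $1.58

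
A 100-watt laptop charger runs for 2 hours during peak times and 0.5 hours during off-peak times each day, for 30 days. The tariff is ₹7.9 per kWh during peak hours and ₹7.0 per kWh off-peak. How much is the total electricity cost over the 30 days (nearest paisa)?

₹57.90

Peak energy = 0.1 kW × 2 h × 30 = 6 kWh
Off-peak energy = 0.1 kW × 0.5 h × 30 = 1.5 kWh
Cost = 6 × ₹7.9 + 1.5 × ₹7.0 = ₹47.4 + ₹10.5 = ₹57.90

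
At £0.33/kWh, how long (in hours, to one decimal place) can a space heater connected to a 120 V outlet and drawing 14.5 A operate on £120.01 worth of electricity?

209.0 h

Power = 14.5 A × 120 V = 1740 W = 1.74 kW
Energy available = £120.01 ÷ £0.33/kWh = 363.6667 kWh
Hours = 363.6667 kWh ÷ 1.74 kW = 209.0 h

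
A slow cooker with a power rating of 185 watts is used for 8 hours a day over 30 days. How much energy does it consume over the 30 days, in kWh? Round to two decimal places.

Runtime = 8 h/day × 30 days = 240 h
Energy = 0.185 kW × 240 h = 44.4 kWh

44.40 kWh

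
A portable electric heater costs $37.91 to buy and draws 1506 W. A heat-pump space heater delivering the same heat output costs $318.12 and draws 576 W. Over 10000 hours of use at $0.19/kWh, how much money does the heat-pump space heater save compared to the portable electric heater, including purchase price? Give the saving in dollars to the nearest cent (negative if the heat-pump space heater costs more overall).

$1486.79

portable electric heater: $37.91 + (1506/1000) kW × 10000 h × $0.19 = $37.91 + $2861.4 = $2899.31
heat-pump space heater: $318.12 + (576/1000) kW × 10000 h × $0.19 = $318.12 + $1094.4 = $1412.52
Saving = $2899.31 − $1412.52 = $1486.79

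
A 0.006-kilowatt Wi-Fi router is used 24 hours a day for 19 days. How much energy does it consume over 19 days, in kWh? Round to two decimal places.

2.74 kWh

Runtime = 24 h × 19 = 456 h
Energy = 0.006 kW × 456 h = 2.736 kWh ≈ 2.74 kWh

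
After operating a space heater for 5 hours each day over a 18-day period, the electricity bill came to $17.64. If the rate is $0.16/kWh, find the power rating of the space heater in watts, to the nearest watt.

1225 W

Energy = $17.64 ÷ $0.16/kWh = 110.25 kWh
Runtime = 5 h/day × 18 days = 90 h
Power = 110.25 kWh ÷ 90 h = 1.225 kW = 1225 W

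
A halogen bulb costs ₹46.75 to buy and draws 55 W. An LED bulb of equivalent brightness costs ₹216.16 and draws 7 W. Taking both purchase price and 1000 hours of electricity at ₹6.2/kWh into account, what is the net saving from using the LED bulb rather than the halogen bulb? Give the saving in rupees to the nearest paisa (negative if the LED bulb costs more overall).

halogen bulb: ₹46.75 + (55/1000) kW × 1000 h × ₹6.2 = ₹46.75 + ₹341 = ₹387.75
LED bulb: ₹216.16 + (7/1000) kW × 1000 h × ₹6.2 = ₹216.16 + ₹43.4 = ₹259.56
Saving = ₹387.75 − ₹259.56 = ₹128.19

₹128.19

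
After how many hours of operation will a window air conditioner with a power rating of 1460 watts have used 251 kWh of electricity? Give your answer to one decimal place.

171.9 h

Hours = 251 kWh ÷ 1.46 kW = 171.9 h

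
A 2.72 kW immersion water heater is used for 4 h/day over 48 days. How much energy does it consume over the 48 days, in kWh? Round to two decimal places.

Runtime = 4 h/day × 48 days = 192 h
Energy = 2.72 kW × 192 h = 522.24 kWh

522.24 kWh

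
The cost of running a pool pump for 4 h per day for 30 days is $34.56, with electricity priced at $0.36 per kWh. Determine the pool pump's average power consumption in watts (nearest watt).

Energy = $34.56 ÷ $0.36/kWh = 96 kWh
Runtime = 4 h/day × 30 days = 120 h
Power = 96 kWh ÷ 120 h = 0.8 kW = 800 W

800 W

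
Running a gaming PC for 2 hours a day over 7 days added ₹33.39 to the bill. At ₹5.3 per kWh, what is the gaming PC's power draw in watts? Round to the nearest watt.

450 W

Energy = ₹33.39 ÷ ₹5.3/kWh = 6.3 kWh
Runtime = 2 h/day × 7 days = 14 h
Power = 6.3 kWh ÷ 14 h = 0.45 kW = 450 W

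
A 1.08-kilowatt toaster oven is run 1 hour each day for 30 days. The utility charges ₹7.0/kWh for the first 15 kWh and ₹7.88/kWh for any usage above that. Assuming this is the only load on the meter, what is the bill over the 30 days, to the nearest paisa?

₹242.11

Runtime = 1 h/day × 30 days = 30 h
Energy = 1.08 kW × 30 h = 32.4 kWh
Tier 1 (0–15 kWh): 15 × ₹7.0 = ₹105
Above 15 kWh: 17.4 × ₹7.88 = ₹137.112
Bill = ₹242.11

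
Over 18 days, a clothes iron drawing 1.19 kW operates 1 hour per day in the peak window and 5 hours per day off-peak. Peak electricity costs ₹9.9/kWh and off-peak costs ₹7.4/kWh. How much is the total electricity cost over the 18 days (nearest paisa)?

₹1004.60

Peak energy = 1.19 kW × 1 h × 18 = 21.42 kWh
Off-peak energy = 1.19 kW × 5 h × 18 = 107.1 kWh
Cost = 21.42 × ₹9.9 + 107.1 × ₹7.4 = ₹212.058 + ₹792.54 = ₹1004.60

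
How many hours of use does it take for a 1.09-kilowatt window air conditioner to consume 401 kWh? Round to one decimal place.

367.9 h

Hours = 401 kWh ÷ 1.09 kW = 367.9 h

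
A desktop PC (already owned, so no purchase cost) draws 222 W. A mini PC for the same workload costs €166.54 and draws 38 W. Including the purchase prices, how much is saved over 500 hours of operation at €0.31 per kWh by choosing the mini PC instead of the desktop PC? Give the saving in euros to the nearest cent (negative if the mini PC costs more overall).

-€138.02

desktop PC: €0.00 + (222/1000) kW × 500 h × €0.31 = €0.00 + €34.41 = €34.41
mini PC: €166.54 + (38/1000) kW × 500 h × €0.31 = €166.54 + €5.89 = €172.43
Saving = €34.41 − €172.43 = −€138.02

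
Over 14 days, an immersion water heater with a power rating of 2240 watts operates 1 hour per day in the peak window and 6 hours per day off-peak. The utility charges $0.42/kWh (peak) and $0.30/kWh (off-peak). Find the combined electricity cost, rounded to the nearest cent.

$69.62

Peak energy = 2.24 kW × 1 h × 14 = 31.36 kWh
Off-peak energy = 2.24 kW × 6 h × 14 = 188.16 kWh
Cost = 31.36 × $0.42 + 188.16 × $0.30 = $13.1712 + $56.448 = $69.62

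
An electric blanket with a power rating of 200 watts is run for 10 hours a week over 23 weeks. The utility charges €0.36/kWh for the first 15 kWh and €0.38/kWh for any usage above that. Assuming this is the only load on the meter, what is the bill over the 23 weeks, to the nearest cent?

Runtime = 10 h/week × 23 weeks = 230 h
Energy = 0.2 kW × 230 h = 46 kWh
Tier 1 (0–15 kWh): 15 × €0.36 = €5.4
Above 15 kWh: 31 × €0.38 = €11.78
Bill = €17.18

€17.18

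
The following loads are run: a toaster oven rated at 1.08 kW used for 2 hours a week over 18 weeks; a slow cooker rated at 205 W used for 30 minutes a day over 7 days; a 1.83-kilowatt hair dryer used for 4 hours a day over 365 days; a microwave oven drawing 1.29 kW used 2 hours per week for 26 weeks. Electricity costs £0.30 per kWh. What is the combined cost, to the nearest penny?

£833.54

toaster oven: Runtime = 2 h/week × 18 weeks = 36 h
toaster oven: 1.08 kW × 36 h = 38.88 kWh
slow cooker: Runtime = 30 min × 7 = 210 min = 3.5 h
slow cooker: 0.205 kW × 3.5 h = 0.7175 kWh
hair dryer: Runtime = 4 h/day × 365 days = 1460 h
hair dryer: 1.83 kW × 1460 h = 2671.8 kWh
microwave oven: Runtime = 2 h/week × 26 weeks = 52 h
microwave oven: 1.29 kW × 52 h = 67.08 kWh
Total energy = 2778.4775 kWh
Cost = 2778.4775 × £0.30 = £833.54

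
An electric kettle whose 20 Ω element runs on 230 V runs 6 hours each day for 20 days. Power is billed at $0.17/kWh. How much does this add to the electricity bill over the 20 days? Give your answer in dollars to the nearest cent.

Power = V²/R = 230²/20 = 2645 W = 2.645 kW
Runtime = 6 h/day × 20 days = 120 h
Energy = 2.645 kW × 120 h = 317.4 kWh
Cost = 317.4 kWh × $0.17/kWh = $53.96

$53.96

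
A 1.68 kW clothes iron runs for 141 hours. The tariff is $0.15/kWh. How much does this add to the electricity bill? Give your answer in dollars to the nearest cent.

$35.53

Energy = 1.68 kW × 141 h = 236.88 kWh
Cost = 236.88 kWh × $0.15/kWh = $35.53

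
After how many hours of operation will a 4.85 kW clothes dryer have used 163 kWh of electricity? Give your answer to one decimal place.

33.6 h

Hours = 163 kWh ÷ 4.85 kW = 33.6 h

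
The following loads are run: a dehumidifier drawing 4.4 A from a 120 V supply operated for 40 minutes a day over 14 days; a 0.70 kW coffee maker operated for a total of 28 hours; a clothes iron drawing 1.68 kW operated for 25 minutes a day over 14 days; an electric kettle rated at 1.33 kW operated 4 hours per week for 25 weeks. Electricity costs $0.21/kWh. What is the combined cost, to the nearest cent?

$35.14

dehumidifier: Power = 4.4 A × 120 V = 528 W = 0.528 kW
dehumidifier: Runtime = 40 min × 14 = 560 min = 9.333333… h
dehumidifier: 0.528 kW × 9.333333… h = 4.928 kWh
coffee maker: 0.7 kW × 28 h = 19.6 kWh
clothes iron: Runtime = 25 min × 14 = 350 min = 5.833333… h
clothes iron: 1.68 kW × 5.833333… h = 9.8 kWh
electric kettle: Runtime = 4 h/week × 25 weeks = 100 h
electric kettle: 1.33 kW × 100 h = 133 kWh
Total energy = 167.328 kWh
Cost = 167.328 × $0.21 = $35.14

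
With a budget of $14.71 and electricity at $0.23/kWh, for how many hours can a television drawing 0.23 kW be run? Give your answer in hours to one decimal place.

Energy available = $14.71 ÷ $0.23/kWh = 63.9565 kWh
Hours = 63.9565 kWh ÷ 0.23 kW = 278.1 h

278.1 h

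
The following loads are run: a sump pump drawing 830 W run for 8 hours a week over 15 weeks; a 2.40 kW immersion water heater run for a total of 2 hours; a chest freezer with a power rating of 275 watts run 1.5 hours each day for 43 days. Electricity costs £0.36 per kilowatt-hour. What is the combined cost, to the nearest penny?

sump pump: Runtime = 8 h/week × 15 weeks = 120 h
sump pump: 0.83 kW × 120 h = 99.6 kWh
immersion water heater: 2.4 kW × 2 h = 4.8 kWh
chest freezer: Runtime = 1.5 h/day × 43 days = 64.5 h
chest freezer: 0.275 kW × 64.5 h = 17.7375 kWh
Total energy = 122.1375 kWh
Cost = 122.1375 × £0.36 = £43.97

£43.97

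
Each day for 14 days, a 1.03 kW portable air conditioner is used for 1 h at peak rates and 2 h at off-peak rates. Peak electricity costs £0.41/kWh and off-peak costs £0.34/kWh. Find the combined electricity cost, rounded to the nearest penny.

Peak energy = 1.03 kW × 1 h × 14 = 14.42 kWh
Off-peak energy = 1.03 kW × 2 h × 14 = 28.84 kWh
Cost = 14.42 × £0.41 + 28.84 × £0.34 = £5.9122 + £9.8056 = £15.72

£15.72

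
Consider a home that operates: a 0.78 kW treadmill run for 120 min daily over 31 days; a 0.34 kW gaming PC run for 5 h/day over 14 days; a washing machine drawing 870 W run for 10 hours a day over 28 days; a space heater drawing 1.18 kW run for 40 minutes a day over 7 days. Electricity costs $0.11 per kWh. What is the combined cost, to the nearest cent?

treadmill: Runtime = 120 min × 31 = 3720 min = 62 h
treadmill: 0.78 kW × 62 h = 48.36 kWh
gaming PC: Runtime = 5 h/day × 14 days = 70 h
gaming PC: 0.34 kW × 70 h = 23.8 kWh
washing machine: Runtime = 10 h/day × 28 days = 280 h
washing machine: 0.87 kW × 280 h = 243.6 kWh
space heater: Runtime = 40 min × 7 = 280 min = 4.666666… h
space heater: 1.18 kW × 4.666666… h = 5.506666… kWh
Total energy = 321.266666… kWh
Cost = 321.266666… × $0.11 = $35.34

$35.34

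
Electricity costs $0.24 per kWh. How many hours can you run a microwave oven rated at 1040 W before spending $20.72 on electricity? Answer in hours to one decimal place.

Energy available = $20.72 ÷ $0.24/kWh = 86.3333 kWh
Hours = 86.3333 kWh ÷ 1.04 kW = 83.0 h

83.0 h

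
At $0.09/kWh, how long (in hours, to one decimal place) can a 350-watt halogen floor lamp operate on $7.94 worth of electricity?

Energy available = $7.94 ÷ $0.09/kWh = 88.2222 kWh
Hours = 88.2222 kWh ÷ 0.35 kW = 252.1 h

252.1 h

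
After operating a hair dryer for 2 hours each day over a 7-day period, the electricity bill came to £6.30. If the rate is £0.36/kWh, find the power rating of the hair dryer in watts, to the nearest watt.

Energy = £6.30 ÷ £0.36/kWh = 17.5 kWh
Runtime = 2 h/day × 7 days = 14 h
Power = 17.5 kWh ÷ 14 h = 1.25 kW = 1250 W

1250 W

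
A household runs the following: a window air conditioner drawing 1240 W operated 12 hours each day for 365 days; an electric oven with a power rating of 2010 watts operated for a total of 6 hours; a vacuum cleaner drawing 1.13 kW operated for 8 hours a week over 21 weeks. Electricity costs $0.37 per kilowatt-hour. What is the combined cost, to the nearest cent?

window air conditioner: Runtime = 12 h/day × 365 days = 4380 h
window air conditioner: 1.24 kW × 4380 h = 5431.2 kWh
electric oven: 2.01 kW × 6 h = 12.06 kWh
vacuum cleaner: Runtime = 8 h/week × 21 weeks = 168 h
vacuum cleaner: 1.13 kW × 168 h = 189.84 kWh
Total energy = 5633.1 kWh
Cost = 5633.1 × $0.37 = $2084.25

$2084.25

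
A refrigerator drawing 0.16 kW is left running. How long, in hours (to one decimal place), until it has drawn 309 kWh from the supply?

1931.3 h

Hours = 309 kWh ÷ 0.16 kW = 1931.3 h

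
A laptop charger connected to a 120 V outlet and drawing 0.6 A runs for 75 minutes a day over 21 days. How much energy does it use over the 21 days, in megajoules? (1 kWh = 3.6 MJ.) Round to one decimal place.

6.8 MJ

Power = 0.6 A × 120 V = 72 W = 0.072 kW
Runtime = 75 min × 21 = 1575 min = 26.25 h
Energy = 0.072 kW × 26.25 h = 1.89 kWh
= 1.89 × 3.6 MJ = 6.8 MJ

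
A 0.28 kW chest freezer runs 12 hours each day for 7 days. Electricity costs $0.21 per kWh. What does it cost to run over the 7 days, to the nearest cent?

$4.94

Runtime = 12 h/day × 7 days = 84 h
Energy = 0.28 kW × 84 h = 23.52 kWh
Cost = 23.52 kWh × $0.21/kWh = $4.94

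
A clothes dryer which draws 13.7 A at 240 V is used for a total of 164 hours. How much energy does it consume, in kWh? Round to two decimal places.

539.23 kWh

Power = 13.7 A × 240 V = 3288 W = 3.288 kW
Energy = 3.288 kW × 164 h = 539.232 kWh ≈ 539.23 kWh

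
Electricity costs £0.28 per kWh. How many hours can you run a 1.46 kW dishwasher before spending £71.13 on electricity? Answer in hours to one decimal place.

174.0 h

Energy available = £71.13 ÷ £0.28/kWh = 254.0357 kWh
Hours = 254.0357 kWh ÷ 1.46 kW = 174.0 h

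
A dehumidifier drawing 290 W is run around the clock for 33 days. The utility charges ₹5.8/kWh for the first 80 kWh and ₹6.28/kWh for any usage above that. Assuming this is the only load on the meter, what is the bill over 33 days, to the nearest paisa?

Runtime = 24 h × 33 = 792 h
Energy = 0.29 kW × 792 h = 229.68 kWh
Tier 1 (0–80 kWh): 80 × ₹5.8 = ₹464
Above 80 kWh: 149.68 × ₹6.28 = ₹939.9904
Bill = ₹1403.99

₹1403.99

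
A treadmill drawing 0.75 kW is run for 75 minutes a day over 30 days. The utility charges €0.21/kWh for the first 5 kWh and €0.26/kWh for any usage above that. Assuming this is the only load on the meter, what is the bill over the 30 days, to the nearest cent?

Runtime = 75 min × 30 = 2250 min = 37.5 h
Energy = 0.75 kW × 37.5 h = 28.125 kWh
Tier 1 (0–5 kWh): 5 × €0.21 = €1.05
Above 5 kWh: 23.125 × €0.26 = €6.0125
Bill = €7.06

€7.06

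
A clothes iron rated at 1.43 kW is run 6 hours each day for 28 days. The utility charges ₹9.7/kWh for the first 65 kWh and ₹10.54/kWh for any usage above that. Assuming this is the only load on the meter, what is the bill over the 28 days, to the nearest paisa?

₹2477.53

Runtime = 6 h/day × 28 days = 168 h
Energy = 1.43 kW × 168 h = 240.24 kWh
Tier 1 (0–65 kWh): 65 × ₹9.7 = ₹630.5
Above 65 kWh: 175.24 × ₹10.54 = ₹1847.0296
Bill = ₹2477.53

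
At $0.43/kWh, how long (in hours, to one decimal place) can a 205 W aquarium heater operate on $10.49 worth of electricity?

Energy available = $10.49 ÷ $0.43/kWh = 24.3953 kWh
Hours = 24.3953 kWh ÷ 0.205 kW = 119.0 h

119.0 h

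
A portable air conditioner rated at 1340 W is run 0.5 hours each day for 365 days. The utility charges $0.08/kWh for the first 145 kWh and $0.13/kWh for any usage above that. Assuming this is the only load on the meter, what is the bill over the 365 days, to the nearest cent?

Runtime = 0.5 h/day × 365 days = 182.5 h
Energy = 1.34 kW × 182.5 h = 244.55 kWh
Tier 1 (0–145 kWh): 145 × $0.08 = $11.6
Above 145 kWh: 99.55 × $0.13 = $12.9415
Bill = $24.54

$24.54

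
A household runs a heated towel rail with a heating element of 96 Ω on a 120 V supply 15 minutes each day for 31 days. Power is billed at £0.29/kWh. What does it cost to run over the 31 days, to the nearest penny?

Power = V²/R = 120²/96 = 150 W = 0.15 kW
Runtime = 15 min × 31 = 465 min = 7.75 h
Energy = 0.15 kW × 7.75 h = 1.1625 kWh
Cost = 1.1625 kWh × £0.29/kWh = £0.34

£0.34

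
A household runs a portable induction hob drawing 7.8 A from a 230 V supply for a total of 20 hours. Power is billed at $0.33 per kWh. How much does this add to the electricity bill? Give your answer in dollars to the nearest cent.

$11.84

Power = 7.8 A × 230 V = 1794 W = 1.794 kW
Energy = 1.794 kW × 20 h = 35.88 kWh
Cost = 35.88 kWh × $0.33/kWh = $11.84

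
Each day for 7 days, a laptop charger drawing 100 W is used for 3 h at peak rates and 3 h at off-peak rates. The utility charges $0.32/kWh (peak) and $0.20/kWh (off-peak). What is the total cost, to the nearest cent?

$1.09

Peak energy = 0.1 kW × 3 h × 7 = 2.1 kWh
Off-peak energy = 0.1 kW × 3 h × 7 = 2.1 kWh
Cost = 2.1 × $0.32 + 2.1 × $0.20 = $0.672 + $0.42 = $1.09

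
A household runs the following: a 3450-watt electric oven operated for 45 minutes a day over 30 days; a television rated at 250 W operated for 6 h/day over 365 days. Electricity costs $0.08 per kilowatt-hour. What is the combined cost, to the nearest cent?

electric oven: Runtime = 45 min × 30 = 1350 min = 22.5 h
electric oven: 3.45 kW × 22.5 h = 77.625 kWh
television: Runtime = 6 h/day × 365 days = 2190 h
television: 0.25 kW × 2190 h = 547.5 kWh
Total energy = 625.125 kWh
Cost = 625.125 × $0.08 = $50.01

$50.01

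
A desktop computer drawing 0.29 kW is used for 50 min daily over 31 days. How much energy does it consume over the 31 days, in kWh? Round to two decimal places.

7.49 kWh

Runtime = 50 min × 31 = 1550 min = 25.833333… h
Energy = 0.29 kW × 25.833333… h = 7.491666… kWh ≈ 7.49 kWh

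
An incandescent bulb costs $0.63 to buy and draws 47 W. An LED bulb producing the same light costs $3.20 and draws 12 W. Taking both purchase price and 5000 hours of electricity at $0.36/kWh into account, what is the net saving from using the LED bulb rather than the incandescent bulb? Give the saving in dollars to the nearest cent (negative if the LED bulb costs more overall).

incandescent bulb: $0.63 + (47/1000) kW × 5000 h × $0.36 = $0.63 + $84.6 = $85.23
LED bulb: $3.20 + (12/1000) kW × 5000 h × $0.36 = $3.20 + $21.6 = $24.8
Saving = $85.23 − $24.8 = $60.43

$60.43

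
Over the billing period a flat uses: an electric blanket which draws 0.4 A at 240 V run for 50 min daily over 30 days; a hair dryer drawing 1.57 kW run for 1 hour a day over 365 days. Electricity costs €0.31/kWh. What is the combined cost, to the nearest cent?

electric blanket: Power = 0.4 A × 240 V = 96 W = 0.096 kW
electric blanket: Runtime = 50 min × 30 = 1500 min = 25 h
electric blanket: 0.096 kW × 25 h = 2.4 kWh
hair dryer: Runtime = 1 h/day × 365 days = 365 h
hair dryer: 1.57 kW × 365 h = 573.05 kWh
Total energy = 575.45 kWh
Cost = 575.45 × €0.31 = €178.39

€178.39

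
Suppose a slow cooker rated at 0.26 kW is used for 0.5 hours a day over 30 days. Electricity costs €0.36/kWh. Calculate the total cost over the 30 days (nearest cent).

Runtime = 0.5 h/day × 30 days = 15 h
Energy = 0.26 kW × 15 h = 3.9 kWh
Cost = 3.9 kWh × €0.36/kWh = €1.40

€1.40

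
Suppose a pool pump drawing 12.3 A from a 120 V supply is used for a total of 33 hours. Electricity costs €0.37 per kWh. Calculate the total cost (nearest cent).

€18.02

Power = 12.3 A × 120 V = 1476 W = 1.476 kW
Energy = 1.476 kW × 33 h = 48.708 kWh
Cost = 48.708 kWh × €0.37/kWh = €18.02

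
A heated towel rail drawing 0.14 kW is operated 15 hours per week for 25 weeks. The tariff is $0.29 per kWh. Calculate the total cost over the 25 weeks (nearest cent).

Runtime = 15 h/week × 25 weeks = 375 h
Energy = 0.14 kW × 375 h = 52.5 kWh
Cost = 52.5 kWh × $0.29/kWh = $15.23

$15.23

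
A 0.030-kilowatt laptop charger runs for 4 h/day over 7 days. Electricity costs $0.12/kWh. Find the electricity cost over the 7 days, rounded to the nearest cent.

Runtime = 4 h/day × 7 days = 28 h
Energy = 0.03 kW × 28 h = 0.84 kWh
Cost = 0.84 kWh × $0.12/kWh = $0.10

$0.10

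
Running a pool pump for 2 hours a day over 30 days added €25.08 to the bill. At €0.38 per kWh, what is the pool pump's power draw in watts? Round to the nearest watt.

Energy = €25.08 ÷ €0.38/kWh = 66 kWh
Runtime = 2 h/day × 30 days = 60 h
Power = 66 kWh ÷ 60 h = 1.1 kW = 1100 W

1100 W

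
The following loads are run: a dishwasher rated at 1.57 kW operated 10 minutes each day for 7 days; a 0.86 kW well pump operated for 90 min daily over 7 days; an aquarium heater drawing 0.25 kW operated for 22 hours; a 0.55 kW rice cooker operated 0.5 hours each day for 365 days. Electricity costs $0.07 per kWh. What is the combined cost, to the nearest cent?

dishwasher: Runtime = 10 min × 7 = 70 min = 1.166666… h
dishwasher: 1.57 kW × 1.166666… h = 1.831666… kWh
well pump: Runtime = 90 min × 7 = 630 min = 10.5 h
well pump: 0.86 kW × 10.5 h = 9.03 kWh
aquarium heater: 0.25 kW × 22 h = 5.5 kWh
rice cooker: Runtime = 0.5 h/day × 365 days = 182.5 h
rice cooker: 0.55 kW × 182.5 h = 100.375 kWh
Total energy = 116.736666… kWh
Cost = 116.736666… × $0.07 = $8.17

$8.17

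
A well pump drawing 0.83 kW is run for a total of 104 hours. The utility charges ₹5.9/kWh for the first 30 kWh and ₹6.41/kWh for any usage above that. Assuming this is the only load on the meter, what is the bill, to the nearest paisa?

Energy = 0.83 kW × 104 h = 86.32 kWh
Tier 1 (0–30 kWh): 30 × ₹5.9 = ₹177
Above 30 kWh: 56.32 × ₹6.41 = ₹361.0112
Bill = ₹538.01

₹538.01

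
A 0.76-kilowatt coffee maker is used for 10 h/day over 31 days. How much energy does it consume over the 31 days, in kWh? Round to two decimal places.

235.60 kWh

Runtime = 10 h/day × 31 days = 310 h
Energy = 0.76 kW × 310 h = 235.6 kWh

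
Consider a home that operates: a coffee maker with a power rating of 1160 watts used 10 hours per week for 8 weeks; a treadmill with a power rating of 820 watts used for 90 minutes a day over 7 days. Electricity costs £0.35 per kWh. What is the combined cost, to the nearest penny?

coffee maker: Runtime = 10 h/week × 8 weeks = 80 h
coffee maker: 1.16 kW × 80 h = 92.8 kWh
treadmill: Runtime = 90 min × 7 = 630 min = 10.5 h
treadmill: 0.82 kW × 10.5 h = 8.61 kWh
Total energy = 101.41 kWh
Cost = 101.41 × £0.35 = £35.49

£35.49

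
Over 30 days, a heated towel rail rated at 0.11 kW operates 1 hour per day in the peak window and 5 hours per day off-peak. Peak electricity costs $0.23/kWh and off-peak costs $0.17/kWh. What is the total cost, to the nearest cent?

Peak energy = 0.11 kW × 1 h × 30 = 3.3 kWh
Off-peak energy = 0.11 kW × 5 h × 30 = 16.5 kWh
Cost = 3.3 × $0.23 + 16.5 × $0.17 = $0.759 + $2.805 = $3.56

$3.56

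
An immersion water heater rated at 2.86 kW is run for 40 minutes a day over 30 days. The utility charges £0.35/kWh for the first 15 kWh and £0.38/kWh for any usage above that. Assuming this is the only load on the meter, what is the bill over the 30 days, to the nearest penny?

£21.29

Runtime = 40 min × 30 = 1200 min = 20 h
Energy = 2.86 kW × 20 h = 57.2 kWh
Tier 1 (0–15 kWh): 15 × £0.35 = £5.25
Above 15 kWh: 42.2 × £0.38 = £16.036
Bill = £21.29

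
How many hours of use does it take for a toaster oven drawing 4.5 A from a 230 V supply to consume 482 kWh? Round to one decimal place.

Power = 4.5 A × 230 V = 1035 W = 1.035 kW
Hours = 482 kWh ÷ 1.035 kW = 465.7 h

465.7 h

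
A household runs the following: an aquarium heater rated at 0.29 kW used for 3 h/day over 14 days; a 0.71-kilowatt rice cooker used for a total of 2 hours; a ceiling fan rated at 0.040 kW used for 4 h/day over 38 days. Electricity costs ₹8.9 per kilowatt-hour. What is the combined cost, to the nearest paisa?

₹175.15

aquarium heater: Runtime = 3 h/day × 14 days = 42 h
aquarium heater: 0.29 kW × 42 h = 12.18 kWh
rice cooker: 0.71 kW × 2 h = 1.42 kWh
ceiling fan: Runtime = 4 h/day × 38 days = 152 h
ceiling fan: 0.04 kW × 152 h = 6.08 kWh
Total energy = 19.68 kWh
Cost = 19.68 × ₹8.9 = ₹175.15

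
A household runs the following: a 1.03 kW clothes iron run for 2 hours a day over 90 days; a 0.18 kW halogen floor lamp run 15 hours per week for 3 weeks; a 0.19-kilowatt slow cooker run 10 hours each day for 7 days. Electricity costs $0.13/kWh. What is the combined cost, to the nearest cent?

clothes iron: Runtime = 2 h/day × 90 days = 180 h
clothes iron: 1.03 kW × 180 h = 185.4 kWh
halogen floor lamp: Runtime = 15 h/week × 3 weeks = 45 h
halogen floor lamp: 0.18 kW × 45 h = 8.1 kWh
slow cooker: Runtime = 10 h/day × 7 days = 70 h
slow cooker: 0.19 kW × 70 h = 13.3 kWh
Total energy = 206.8 kWh
Cost = 206.8 × $0.13 = $26.88

$26.88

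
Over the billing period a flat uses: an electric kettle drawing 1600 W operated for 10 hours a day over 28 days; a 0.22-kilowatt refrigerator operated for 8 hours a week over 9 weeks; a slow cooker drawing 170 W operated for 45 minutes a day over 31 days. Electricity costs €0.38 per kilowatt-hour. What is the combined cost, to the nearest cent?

€177.76

electric kettle: Runtime = 10 h/day × 28 days = 280 h
electric kettle: 1.6 kW × 280 h = 448 kWh
refrigerator: Runtime = 8 h/week × 9 weeks = 72 h
refrigerator: 0.22 kW × 72 h = 15.84 kWh
slow cooker: Runtime = 45 min × 31 = 1395 min = 23.25 h
slow cooker: 0.17 kW × 23.25 h = 3.9525 kWh
Total energy = 467.7925 kWh
Cost = 467.7925 × €0.38 = €177.76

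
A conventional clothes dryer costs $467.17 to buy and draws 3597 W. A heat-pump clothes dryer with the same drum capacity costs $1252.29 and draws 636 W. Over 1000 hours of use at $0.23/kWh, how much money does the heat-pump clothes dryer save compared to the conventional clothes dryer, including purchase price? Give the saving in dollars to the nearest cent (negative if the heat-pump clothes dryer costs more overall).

-$104.09

conventional clothes dryer: $467.17 + (3597/1000) kW × 1000 h × $0.23 = $467.17 + $827.31 = $1294.48
heat-pump clothes dryer: $1252.29 + (636/1000) kW × 1000 h × $0.23 = $1252.29 + $146.28 = $1398.57
Saving = $1294.48 − $1398.57 = −$104.09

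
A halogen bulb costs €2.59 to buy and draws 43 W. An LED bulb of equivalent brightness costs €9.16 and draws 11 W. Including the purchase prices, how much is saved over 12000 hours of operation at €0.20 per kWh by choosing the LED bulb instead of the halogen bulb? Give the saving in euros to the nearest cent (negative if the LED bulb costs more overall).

€70.23

halogen bulb: €2.59 + (43/1000) kW × 12000 h × €0.20 = €2.59 + €103.2 = €105.79
LED bulb: €9.16 + (11/1000) kW × 12000 h × €0.20 = €9.16 + €26.4 = €35.56
Saving = €105.79 − €35.56 = €70.23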